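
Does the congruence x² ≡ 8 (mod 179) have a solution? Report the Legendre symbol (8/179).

-1

Pull out 2^3: since 179 ≡ 3 (mod 8), (2/179) = -1, so (2/179)^3 = -1.
Reached (1/179) = 1. Collecting the sign flips along the way, the symbol is -1.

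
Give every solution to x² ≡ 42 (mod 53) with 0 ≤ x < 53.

53 ≡ 1 (mod 4), so we find a root by search.
Trying successive values, 25² = 625 ≡ 42 (mod 53). The other root is 53 − 25 = 28.

25, 28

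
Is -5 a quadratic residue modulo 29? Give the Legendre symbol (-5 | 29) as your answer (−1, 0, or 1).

First reduce: -5 ≡ 24 (mod 29).
Pull out 2^3: since 29 ≡ 5 (mod 8), (2/29) = -1, so (2/29)^3 = -1.
Reciprocity: 3 ≡ 3 and 29 ≡ 1 (mod 4), so (3/29) = +(29/3).
Reduce top mod 3: now compute (2/3).
Pull out 2: since 3 ≡ 3 (mod 8), (2/3) = -1.
Reached (1/3) = 1. Collecting the sign flips along the way, the symbol is +1.

1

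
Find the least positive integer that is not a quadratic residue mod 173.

(2/173) = −1, so 2 is the smallest positive non-residue mod 173.

2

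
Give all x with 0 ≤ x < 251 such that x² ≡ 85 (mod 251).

33, 218

Since 251 ≡ 3 (mod 4), a square root of 85 is 85^((251+1)/4) = 85^63 mod 251.
Repeated squaring: 85^2≡197, 85^4≡155, 85^8≡180, 85^16≡21, 85^32≡190 (mod 251).
85^63 = 85^(32+16+8+4+2+1) ≡ 218 (mod 251).
Check: 218² = 47524 ≡ 85 (mod 251). The two roots are 33 and 218.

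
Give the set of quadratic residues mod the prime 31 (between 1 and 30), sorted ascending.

Square k = 1,…,15 (k and 31−k give the same square):
1²=1, 2²=4, 3²=9, 4²=16, 5²=25, 6²≡5, 7²≡18, 8²≡2, 9²≡19, 10²≡7, 11²≡28, 12²≡20, 13²≡14, 14²≡10, 15²≡8 (mod 31).
So the quadratic residues mod 31 are {1, 2, 4, 5, 7, 8, 9, 10, 14, 16, 18, 19, 20, 25, 28}.

1 2 4 5 7 8 9 10 14 16 18 19 20 25 28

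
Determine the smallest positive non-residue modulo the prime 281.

3

(2/281) = +1, so 2 is a residue.
(3/281) = −1, so 3 is the smallest positive non-residue mod 281.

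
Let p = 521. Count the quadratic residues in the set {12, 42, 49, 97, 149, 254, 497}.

(12/521) = -1 → non-residue.
(42/521) = +1 → QR.
(49/521) = +1 → QR.
(97/521) = +1 → QR.
(149/521) = -1 → non-residue.
(254/521) = +1 → QR.
(497/521) = -1 → non-residue.
Total quadratic residues among the 7: 4.

4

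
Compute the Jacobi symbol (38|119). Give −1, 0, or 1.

-1

Pull out 2: since 119 ≡ 7 (mod 8), (2/119) = +1.
Reciprocity: 19 ≡ 3 and 119 ≡ 3 (mod 4), so (19/119) = −(119/19).
Reduce top mod 19: now compute (5/19).
Reciprocity: 5 ≡ 1 and 19 ≡ 3 (mod 4), so (5/19) = +(19/5).
Reduce top mod 5: now compute (4/5).
Pull out 2^2: since 5 ≡ 5 (mod 8), (2/5) = -1, so (2/5)^2 = +1.
Reached (1/5) = 1. Collecting the sign flips along the way, the symbol is -1.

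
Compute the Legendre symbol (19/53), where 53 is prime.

Reciprocity: 19 ≡ 3 and 53 ≡ 1 (mod 4), so (19/53) = +(53/19).
Reduce top mod 19: now compute (15/19).
Reciprocity: 15 ≡ 3 and 19 ≡ 3 (mod 4), so (15/19) = −(19/15).
Reduce top mod 15: now compute (4/15).
Pull out 2^2: since 15 ≡ 7 (mod 8), (2/15) = +1, so (2/15)^2 = +1.
Reached (1/15) = 1. Collecting the sign flips along the way, the symbol is -1.

-1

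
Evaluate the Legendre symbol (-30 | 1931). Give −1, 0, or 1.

1

First reduce: -30 ≡ 1901 (mod 1931).
Reciprocity: 1901 ≡ 1 and 1931 ≡ 3 (mod 4), so (1901/1931) = +(1931/1901).
Reduce top mod 1901: now compute (30/1901).
Pull out 2: since 1901 ≡ 5 (mod 8), (2/1901) = -1.
Reciprocity: 15 ≡ 3 and 1901 ≡ 1 (mod 4), so (15/1901) = +(1901/15).
Reduce top mod 15: now compute (11/15).
Reciprocity: 11 ≡ 3 and 15 ≡ 3 (mod 4), so (11/15) = −(15/11).
Reduce top mod 11: now compute (4/11).
Pull out 2^2: since 11 ≡ 3 (mod 8), (2/11) = -1, so (2/11)^2 = +1.
Reached (1/11) = 1. Collecting the sign flips along the way, the symbol is +1.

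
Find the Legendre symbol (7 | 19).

1

Reciprocity: 7 ≡ 3 and 19 ≡ 3 (mod 4), so (7/19) = −(19/7).
Reduce top mod 7: now compute (5/7).
Reciprocity: 5 ≡ 1 and 7 ≡ 3 (mod 4), so (5/7) = +(7/5).
Reduce top mod 5: now compute (2/5).
Pull out 2: since 5 ≡ 5 (mod 8), (2/5) = -1.
Reached (1/5) = 1. Collecting the sign flips along the way, the symbol is +1.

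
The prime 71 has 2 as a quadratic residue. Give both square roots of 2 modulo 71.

Since 71 ≡ 3 (mod 4), a square root of 2 is 2^((71+1)/4) = 2^18 mod 71.
Repeated squaring: 2^2≡4, 2^4≡16, 2^8≡43, 2^16≡3 (mod 71).
2^18 = 2^(16+2) ≡ 12 (mod 71).
Check: 12² = 144 ≡ 2 (mod 71). The two roots are 12 and 59.

12, 59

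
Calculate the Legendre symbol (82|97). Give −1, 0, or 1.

-1

Pull out 2: since 97 ≡ 1 (mod 8), (2/97) = +1.
Reciprocity: 41 ≡ 1 and 97 ≡ 1 (mod 4), so (41/97) = +(97/41).
Reduce top mod 41: now compute (15/41).
Reciprocity: 15 ≡ 3 and 41 ≡ 1 (mod 4), so (15/41) = +(41/15).
Reduce top mod 15: now compute (11/15).
Reciprocity: 11 ≡ 3 and 15 ≡ 3 (mod 4), so (11/15) = −(15/11).
Reduce top mod 11: now compute (4/11).
Pull out 2^2: since 11 ≡ 3 (mod 8), (2/11) = -1, so (2/11)^2 = +1.
Reached (1/11) = 1. Collecting the sign flips along the way, the symbol is -1.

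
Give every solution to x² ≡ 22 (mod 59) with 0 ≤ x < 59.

Since 59 ≡ 3 (mod 4), a square root of 22 is 22^((59+1)/4) = 22^15 mod 59.
Repeated squaring: 22^2≡12, 22^4≡26, 22^8≡27 (mod 59).
22^15 = 22^(8+4+2+1) ≡ 9 (mod 59).
Check: 9² = 81 ≡ 22 (mod 59). The two roots are 9 and 50.

9, 50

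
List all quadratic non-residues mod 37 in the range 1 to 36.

Square k = 1,…,18 (k and 37−k give the same square):
1²=1, 2²=4, 3²=9, 4²=16, 5²=25, 6²=36, 7²≡12, 8²≡27, 9²≡7, 10²≡26, 11²≡10, 12²≡33, 13²≡21, 14²≡11, 15²≡3, 16²≡34, 17²≡30, 18²≡28 (mod 37).
The residues are {1, 3, 4, 7, 9, 10, 11, 12, 16, 21, 25, 26, 27, 28, 30, 33, 34, 36}; the non-residues are the remaining 18 nonzero classes.

2,5,6,8,13,14,15,17,18,19,20,22,23,24,29,31,32,35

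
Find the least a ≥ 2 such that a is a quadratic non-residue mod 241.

7

(2/241) = +1, so 2 is a residue.
(3/241) = +1, so 3 is a residue.
(4/241) = +1, so 4 is a residue.
(5/241) = +1, so 5 is a residue.
(6/241) = +1, so 6 is a residue.
(7/241) = −1, so 7 is the smallest positive non-residue mod 241.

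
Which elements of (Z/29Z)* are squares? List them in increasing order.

Square k = 1,…,14 (k and 29−k give the same square):
1²=1, 2²=4, 3²=9, 4²=16, 5²=25, 6²≡7, 7²≡20, 8²≡6, 9²≡23, 10²≡13, 11²≡5, 12²≡28, 13²≡24, 14²≡22 (mod 29).
So the quadratic residues mod 29 are {1, 4, 5, 6, 7, 9, 13, 16, 20, 22, 23, 24, 25, 28}.

1,4,5,6,7,9,13,16,20,22,23,24,25,28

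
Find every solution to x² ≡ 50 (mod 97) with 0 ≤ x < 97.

97 ≡ 1 (mod 4), so we find a root by search.
Trying successive values, 27² = 729 ≡ 50 (mod 97). The other root is 97 − 27 = 70.

27, 70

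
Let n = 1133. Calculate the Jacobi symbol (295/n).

Reciprocity: 295 ≡ 3 and 1133 ≡ 1 (mod 4), so (295/1133) = +(1133/295).
Reduce top mod 295: now compute (248/295).
Pull out 2^3: since 295 ≡ 7 (mod 8), (2/295) = +1, so (2/295)^3 = +1.
Reciprocity: 31 ≡ 3 and 295 ≡ 3 (mod 4), so (31/295) = −(295/31).
Reduce top mod 31: now compute (16/31).
Pull out 2^4: since 31 ≡ 7 (mod 8), (2/31) = +1, so (2/31)^4 = +1.
Reached (1/31) = 1. Collecting the sign flips along the way, the symbol is -1.

-1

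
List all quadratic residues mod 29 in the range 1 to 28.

1, 4, 5, 6, 7, 9, 13, 16, 20, 22, 23, 24, 25, 28

Square k = 1,…,14 (k and 29−k give the same square):
1²=1, 2²=4, 3²=9, 4²=16, 5²=25, 6²≡7, 7²≡20, 8²≡6, 9²≡23, 10²≡13, 11²≡5, 12²≡28, 13²≡24, 14²≡22 (mod 29).
So the quadratic residues mod 29 are {1, 4, 5, 6, 7, 9, 13, 16, 20, 22, 23, 24, 25, 28}.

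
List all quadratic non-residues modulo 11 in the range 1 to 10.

2, 6, 7, 8, 10

Square k = 1,…,5 (k and 11−k give the same square):
1²=1, 2²=4, 3²=9, 4²≡5, 5²≡3 (mod 11).
The residues are {1, 3, 4, 5, 9}; the non-residues are the remaining 5 nonzero classes.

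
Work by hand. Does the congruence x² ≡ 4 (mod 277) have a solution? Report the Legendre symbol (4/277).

Pull out 2^2: since 277 ≡ 5 (mod 8), (2/277) = -1, so (2/277)^2 = +1.
Reached (1/277) = 1. Collecting the sign flips along the way, the symbol is +1.

1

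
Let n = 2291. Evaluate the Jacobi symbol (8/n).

-1

Pull out 2^3: since 2291 ≡ 3 (mod 8), (2/2291) = -1, so (2/2291)^3 = -1.
Reached (1/2291) = 1. Collecting the sign flips along the way, the symbol is -1.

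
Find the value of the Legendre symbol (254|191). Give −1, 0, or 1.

Euler's criterion: (254/191) ≡ 63^95 (mod 191).
63^2 ≡ 149 (mod 191)
63^4 ≡ 45 (mod 191)
63^8 ≡ 115 (mod 191)
63^16 ≡ 46 (mod 191)
63^32 ≡ 15 (mod 191)
63^64 ≡ 34 (mod 191)
63^95 = 63^(64+16+8+4+2+1) ≡ 190 (mod 191).
Result is 190 ≡ −1, so (254/191) = −1.

-1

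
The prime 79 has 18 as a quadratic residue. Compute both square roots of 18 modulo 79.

27, 52

Since 79 ≡ 3 (mod 4), a square root of 18 is 18^((79+1)/4) = 18^20 mod 79.
Repeated squaring: 18^2≡8, 18^4≡64, 18^8≡67, 18^16≡65 (mod 79).
18^20 = 18^(16+4) ≡ 52 (mod 79).
Check: 52² = 2704 ≡ 18 (mod 79). The two roots are 27 and 52.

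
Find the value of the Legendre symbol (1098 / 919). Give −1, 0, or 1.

First reduce: 1098 ≡ 179 (mod 919).
Reciprocity: 179 ≡ 3 and 919 ≡ 3 (mod 4), so (179/919) = −(919/179).
Reduce top mod 179: now compute (24/179).
Pull out 2^3: since 179 ≡ 3 (mod 8), (2/179) = -1, so (2/179)^3 = -1.
Reciprocity: 3 ≡ 3 and 179 ≡ 3 (mod 4), so (3/179) = −(179/3).
Reduce top mod 3: now compute (2/3).
Pull out 2: since 3 ≡ 3 (mod 8), (2/3) = -1.
Reached (1/3) = 1. Collecting the sign flips along the way, the symbol is +1.

1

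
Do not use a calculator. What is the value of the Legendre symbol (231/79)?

First reduce: 231 ≡ 73 (mod 79).
Reciprocity: 73 ≡ 1 and 79 ≡ 3 (mod 4), so (73/79) = +(79/73).
Reduce top mod 73: now compute (6/73).
Pull out 2: since 73 ≡ 1 (mod 8), (2/73) = +1.
Reciprocity: 3 ≡ 3 and 73 ≡ 1 (mod 4), so (3/73) = +(73/3).
Reduce top mod 3: now compute (1/3).
Reached (1/3) = 1. Collecting the sign flips along the way, the symbol is +1.

1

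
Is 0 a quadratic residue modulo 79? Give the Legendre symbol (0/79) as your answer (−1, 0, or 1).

0

Top reduces to 0: gcd > 1, so the symbol is 0.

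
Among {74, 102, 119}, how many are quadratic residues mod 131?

(74/131) = +1 → QR.
(102/131) = +1 → QR.
(119/131) = -1 → non-residue.
Total quadratic residues among the 3: 2.

2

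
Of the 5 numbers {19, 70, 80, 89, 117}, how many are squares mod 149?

(19/149) = +1 → QR.
(70/149) = -1 → non-residue.
(80/149) = +1 → QR.
(89/149) = -1 → non-residue.
(117/149) = -1 → non-residue.
Total quadratic residues among the 5: 2.

2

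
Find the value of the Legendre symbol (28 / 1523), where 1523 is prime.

Pull out 2^2: since 1523 ≡ 3 (mod 8), (2/1523) = -1, so (2/1523)^2 = +1.
Reciprocity: 7 ≡ 3 and 1523 ≡ 3 (mod 4), so (7/1523) = −(1523/7).
Reduce top mod 7: now compute (4/7).
Pull out 2^2: since 7 ≡ 7 (mod 8), (2/7) = +1, so (2/7)^2 = +1.
Reached (1/7) = 1. Collecting the sign flips along the way, the symbol is -1.

-1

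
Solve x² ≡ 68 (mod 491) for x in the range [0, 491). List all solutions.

Since 491 ≡ 3 (mod 4), a square root of 68 is 68^((491+1)/4) = 68^123 mod 491.
Repeated squaring: 68^2≡205, 68^4≡290, 68^8≡139, 68^16≡172, 68^32≡124, 68^64≡155 (mod 491).
68^123 = 68^(64+32+16+8+2+1) ≡ 331 (mod 491).
Check: 331² = 109561 ≡ 68 (mod 491). The two roots are 160 and 331.

160, 331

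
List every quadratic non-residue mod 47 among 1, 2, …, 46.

5 10 11 13 15 19 20 22 23 26 29 30 31 33 35 38 39 40 41 43 44 45 46

Square k = 1,…,23 (k and 47−k give the same square):
1²=1, 2²=4, 3²=9, 4²=16, 5²=25, 6²=36, 7²≡2, 8²≡17, 9²≡34, 10²≡6, 11²≡27, 12²≡3, 13²≡28, 14²≡8, 15²≡37, 16²≡21, 17²≡7, 18²≡42, 19²≡32, 20²≡24, 21²≡18, 22²≡14, 23²≡12 (mod 47).
The residues are {1, 2, 3, 4, 6, 7, 8, 9, 12, 14, 16, 17, 18, 21, 24, 25, 27, 28, 32, 34, 36, 37, 42}; the non-residues are the remaining 23 nonzero classes.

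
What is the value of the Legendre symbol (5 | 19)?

Reciprocity: 5 ≡ 1 and 19 ≡ 3 (mod 4), so (5/19) = +(19/5).
Reduce top mod 5: now compute (4/5).
Pull out 2^2: since 5 ≡ 5 (mod 8), (2/5) = -1, so (2/5)^2 = +1.
Reached (1/5) = 1. Collecting the sign flips along the way, the symbol is +1.

1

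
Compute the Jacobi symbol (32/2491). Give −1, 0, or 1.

Pull out 2^5: since 2491 ≡ 3 (mod 8), (2/2491) = -1, so (2/2491)^5 = -1.
Reached (1/2491) = 1. Collecting the sign flips along the way, the symbol is -1.

-1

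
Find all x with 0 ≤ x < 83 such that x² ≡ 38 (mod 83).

11, 72

Since 83 ≡ 3 (mod 4), a square root of 38 is 38^((83+1)/4) = 38^21 mod 83.
Repeated squaring: 38^2≡33, 38^4≡10, 38^8≡17, 38^16≡40 (mod 83).
38^21 = 38^(16+4+1) ≡ 11 (mod 83).
Check: 11² = 121 ≡ 38 (mod 83). The two roots are 11 and 72.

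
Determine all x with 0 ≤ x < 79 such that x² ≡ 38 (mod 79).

Since 79 ≡ 3 (mod 4), a square root of 38 is 38^((79+1)/4) = 38^20 mod 79.
Repeated squaring: 38^2≡22, 38^4≡10, 38^8≡21, 38^16≡46 (mod 79).
38^20 = 38^(16+4) ≡ 65 (mod 79).
Check: 65² = 4225 ≡ 38 (mod 79). The two roots are 14 and 65.

14, 65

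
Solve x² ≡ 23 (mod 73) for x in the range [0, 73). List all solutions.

13, 60

73 ≡ 1 (mod 4), so we find a root by search.
Trying successive values, 13² = 169 ≡ 23 (mod 73). The other root is 73 − 13 = 60.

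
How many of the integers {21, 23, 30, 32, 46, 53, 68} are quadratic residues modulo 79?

(21/79) = +1 → QR.
(23/79) = +1 → QR.
(30/79) = -1 → non-residue.
(32/79) = +1 → QR.
(46/79) = +1 → QR.
(53/79) = -1 → non-residue.
(68/79) = -1 → non-residue.
Total quadratic residues among the 7: 4.

4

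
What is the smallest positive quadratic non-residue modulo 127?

(2/127) = +1, so 2 is a residue.
(3/127) = −1, so 3 is the smallest positive non-residue mod 127.

3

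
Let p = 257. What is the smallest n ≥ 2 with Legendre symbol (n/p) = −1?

(2/257) = +1, so 2 is a residue.
(3/257) = −1, so 3 is the smallest positive non-residue mod 257.

3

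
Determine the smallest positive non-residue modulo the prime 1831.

(2/1831) = +1, so 2 is a residue.
(3/1831) = −1, so 3 is the smallest positive non-residue mod 1831.

3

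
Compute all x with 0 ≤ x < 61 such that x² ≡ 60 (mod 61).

11, 50

61 ≡ 1 (mod 4), so we find a root by search.
Trying successive values, 11² = 121 ≡ 60 (mod 61). The other root is 61 − 11 = 50.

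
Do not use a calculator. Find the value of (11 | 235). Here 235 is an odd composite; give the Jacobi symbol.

Reciprocity: 11 ≡ 3 and 235 ≡ 3 (mod 4), so (11/235) = −(235/11).
Reduce top mod 11: now compute (4/11).
Pull out 2^2: since 11 ≡ 3 (mod 8), (2/11) = -1, so (2/11)^2 = +1.
Reached (1/11) = 1. Collecting the sign flips along the way, the symbol is -1.

-1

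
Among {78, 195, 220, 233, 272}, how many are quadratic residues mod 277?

(78/277) = -1 → non-residue.
(195/277) = -1 → non-residue.
(220/277) = +1 → QR.
(233/277) = -1 → non-residue.
(272/277) = -1 → non-residue.
Total quadratic residues among the 5: 1.

1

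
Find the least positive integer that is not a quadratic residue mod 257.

(2/257) = +1, so 2 is a residue.
(3/257) = −1, so 3 is the smallest positive non-residue mod 257.

3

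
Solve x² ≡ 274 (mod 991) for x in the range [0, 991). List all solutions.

Since 991 ≡ 3 (mod 4), a square root of 274 is 274^((991+1)/4) = 274^248 mod 991.
Repeated squaring: 274^2≡751, 274^4≡122, 274^8≡19, 274^16≡361, 274^32≡500, 274^64≡268, 274^128≡472 (mod 991).
274^248 = 274^(128+64+32+16+8) ≡ 668 (mod 991).
Check: 668² = 446224 ≡ 274 (mod 991). The two roots are 323 and 668.

323, 668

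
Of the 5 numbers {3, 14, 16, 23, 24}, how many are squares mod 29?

3

(3/29) = -1 → non-residue.
(14/29) = -1 → non-residue.
(16/29) = +1 → QR.
(23/29) = +1 → QR.
(24/29) = +1 → QR.
Total quadratic residues among the 5: 3.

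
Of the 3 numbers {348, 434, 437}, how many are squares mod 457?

1

(348/457) = +1 → QR.
(434/457) = -1 → non-residue.
(437/457) = -1 → non-residue.
Total quadratic residues among the 3: 1.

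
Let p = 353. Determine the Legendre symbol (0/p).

0

Top reduces to 0: gcd > 1, so the symbol is 0.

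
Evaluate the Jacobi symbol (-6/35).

1

First reduce: -6 ≡ 29 (mod 35).
Reciprocity: 29 ≡ 1 and 35 ≡ 3 (mod 4), so (29/35) = +(35/29).
Reduce top mod 29: now compute (6/29).
Pull out 2: since 29 ≡ 5 (mod 8), (2/29) = -1.
Reciprocity: 3 ≡ 3 and 29 ≡ 1 (mod 4), so (3/29) = +(29/3).
Reduce top mod 3: now compute (2/3).
Pull out 2: since 3 ≡ 3 (mod 8), (2/3) = -1.
Reached (1/3) = 1. Collecting the sign flips along the way, the symbol is +1.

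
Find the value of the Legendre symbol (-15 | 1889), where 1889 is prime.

-1

First reduce: -15 ≡ 1874 (mod 1889).
Pull out 2: since 1889 ≡ 1 (mod 8), (2/1889) = +1.
Reciprocity: 937 ≡ 1 and 1889 ≡ 1 (mod 4), so (937/1889) = +(1889/937).
Reduce top mod 937: now compute (15/937).
Reciprocity: 15 ≡ 3 and 937 ≡ 1 (mod 4), so (15/937) = +(937/15).
Reduce top mod 15: now compute (7/15).
Reciprocity: 7 ≡ 3 and 15 ≡ 3 (mod 4), so (7/15) = −(15/7).
Reduce top mod 7: now compute (1/7).
Reached (1/7) = 1. Collecting the sign flips along the way, the symbol is -1.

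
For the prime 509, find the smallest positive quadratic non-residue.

2

(2/509) = −1, so 2 is the smallest positive non-residue mod 509.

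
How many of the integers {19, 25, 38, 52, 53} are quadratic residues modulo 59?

(19/59) = +1 → QR.
(25/59) = +1 → QR.
(38/59) = -1 → non-residue.
(52/59) = -1 → non-residue.
(53/59) = +1 → QR.
Total quadratic residues among the 5: 3.

3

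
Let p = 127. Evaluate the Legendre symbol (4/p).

Euler's criterion: (4/127) ≡ 4^63 (mod 127).
4^2 ≡ 16 (mod 127)
4^4 ≡ 2 (mod 127)
4^8 ≡ 4 (mod 127)
4^16 ≡ 16 (mod 127)
4^32 ≡ 2 (mod 127)
4^63 = 4^(32+16+8+4+2+1) ≡ 1 (mod 127).
Result is 1, so (4/127) = 1.

1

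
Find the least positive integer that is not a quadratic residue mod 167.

5

(2/167) = +1, so 2 is a residue.
(3/167) = +1, so 3 is a residue.
(4/167) = +1, so 4 is a residue.
(5/167) = −1, so 5 is the smallest positive non-residue mod 167.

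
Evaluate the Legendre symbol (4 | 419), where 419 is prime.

Euler's criterion: (4/419) ≡ 4^209 (mod 419).
4^2 ≡ 16 (mod 419)
4^4 ≡ 256 (mod 419)
4^8 ≡ 172 (mod 419)
4^16 ≡ 254 (mod 419)
4^32 ≡ 409 (mod 419)
4^64 ≡ 100 (mod 419)
4^128 ≡ 363 (mod 419)
4^209 = 4^(128+64+16+1) ≡ 1 (mod 419).
Result is 1, so (4/419) = 1.

1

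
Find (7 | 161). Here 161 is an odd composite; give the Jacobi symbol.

0

Reciprocity: 7 ≡ 3 and 161 ≡ 1 (mod 4), so (7/161) = +(161/7).
Reduce top mod 7: now compute (0/7).
Top reduces to 0: gcd > 1, so the symbol is 0.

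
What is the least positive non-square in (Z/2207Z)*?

(2/2207) = +1, so 2 is a residue.
(3/2207) = +1, so 3 is a residue.
(4/2207) = +1, so 4 is a residue.
(5/2207) = −1, so 5 is the smallest positive non-residue mod 2207.

5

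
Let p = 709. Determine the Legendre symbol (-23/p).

Euler's criterion: (-23/709) ≡ 686^354 (mod 709).
686^2 ≡ 529 (mod 709)
686^4 ≡ 495 (mod 709)
686^8 ≡ 420 (mod 709)
686^16 ≡ 568 (mod 709)
686^32 ≡ 29 (mod 709)
686^64 ≡ 132 (mod 709)
686^128 ≡ 408 (mod 709)
686^256 ≡ 558 (mod 709)
686^354 = 686^(256+64+32+2) ≡ 708 (mod 709).
Result is 708 ≡ −1, so (-23/709) = −1.

-1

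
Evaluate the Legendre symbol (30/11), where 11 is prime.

-1

First reduce: 30 ≡ 8 (mod 11).
Pull out 2^3: since 11 ≡ 3 (mod 8), (2/11) = -1, so (2/11)^3 = -1.
Reached (1/11) = 1. Collecting the sign flips along the way, the symbol is -1.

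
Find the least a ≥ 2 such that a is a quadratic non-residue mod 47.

(2/47) = +1, so 2 is a residue.
(3/47) = +1, so 3 is a residue.
(4/47) = +1, so 4 is a residue.
(5/47) = −1, so 5 is the smallest positive non-residue mod 47.

5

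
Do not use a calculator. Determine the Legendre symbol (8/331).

Euler's criterion: (8/331) ≡ 8^165 (mod 331).
8^2 ≡ 64 (mod 331)
8^4 ≡ 124 (mod 331)
8^8 ≡ 150 (mod 331)
8^16 ≡ 323 (mod 331)
8^32 ≡ 64 (mod 331)
8^64 ≡ 124 (mod 331)
8^128 ≡ 150 (mod 331)
8^165 = 8^(128+32+4+1) ≡ 330 (mod 331).
Result is 330 ≡ −1, so (8/331) = −1.

-1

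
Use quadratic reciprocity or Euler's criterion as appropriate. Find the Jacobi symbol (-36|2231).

-1

First reduce: -36 ≡ 2195 (mod 2231).
Reciprocity: 2195 ≡ 3 and 2231 ≡ 3 (mod 4), so (2195/2231) = −(2231/2195).
Reduce top mod 2195: now compute (36/2195).
Pull out 2^2: since 2195 ≡ 3 (mod 8), (2/2195) = -1, so (2/2195)^2 = +1.
Reciprocity: 9 ≡ 1 and 2195 ≡ 3 (mod 4), so (9/2195) = +(2195/9).
Reduce top mod 9: now compute (8/9).
Pull out 2^3: since 9 ≡ 1 (mod 8), (2/9) = +1, so (2/9)^3 = +1.
Reached (1/9) = 1. Collecting the sign flips along the way, the symbol is -1.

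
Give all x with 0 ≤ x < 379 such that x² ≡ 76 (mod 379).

68, 311

Since 379 ≡ 3 (mod 4), a square root of 76 is 76^((379+1)/4) = 76^95 mod 379.
Repeated squaring: 76^2≡91, 76^4≡322, 76^8≡217, 76^16≡93, 76^32≡311, 76^64≡76 (mod 379).
76^95 = 76^(64+16+8+4+2+1) ≡ 311 (mod 379).
Check: 311² = 96721 ≡ 76 (mod 379). The two roots are 68 and 311.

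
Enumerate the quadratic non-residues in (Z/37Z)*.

Square k = 1,…,18 (k and 37−k give the same square):
1²=1, 2²=4, 3²=9, 4²=16, 5²=25, 6²=36, 7²≡12, 8²≡27, 9²≡7, 10²≡26, 11²≡10, 12²≡33, 13²≡21, 14²≡11, 15²≡3, 16²≡34, 17²≡30, 18²≡28 (mod 37).
The residues are {1, 3, 4, 7, 9, 10, 11, 12, 16, 21, 25, 26, 27, 28, 30, 33, 34, 36}; the non-residues are the remaining 18 nonzero classes.

2, 5, 6, 8, 13, 14, 15, 17, 18, 19, 20, 22, 23, 24, 29, 31, 32, 35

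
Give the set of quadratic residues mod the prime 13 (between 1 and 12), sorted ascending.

Square k = 1,…,6 (k and 13−k give the same square):
1²=1, 2²=4, 3²=9, 4²≡3, 5²≡12, 6²≡10 (mod 13).
So the quadratic residues mod 13 are {1, 3, 4, 9, 10, 12}.

1, 3, 4, 9, 10, 12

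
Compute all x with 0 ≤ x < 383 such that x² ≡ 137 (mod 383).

Since 383 ≡ 3 (mod 4), a square root of 137 is 137^((383+1)/4) = 137^96 mod 383.
Repeated squaring: 137^2≡2, 137^4≡4, 137^8≡16, 137^16≡256, 137^32≡43, 137^64≡317 (mod 383).
137^96 = 137^(64+32) ≡ 226 (mod 383).
Check: 226² = 51076 ≡ 137 (mod 383). The two roots are 157 and 226.

157, 226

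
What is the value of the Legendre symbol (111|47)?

1

First reduce: 111 ≡ 17 (mod 47).
Reciprocity: 17 ≡ 1 and 47 ≡ 3 (mod 4), so (17/47) = +(47/17).
Reduce top mod 17: now compute (13/17).
Reciprocity: 13 ≡ 1 and 17 ≡ 1 (mod 4), so (13/17) = +(17/13).
Reduce top mod 13: now compute (4/13).
Pull out 2^2: since 13 ≡ 5 (mod 8), (2/13) = -1, so (2/13)^2 = +1.
Reached (1/13) = 1. Collecting the sign flips along the way, the symbol is +1.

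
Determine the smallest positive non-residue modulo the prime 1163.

2

(2/1163) = −1, so 2 is the smallest positive non-residue mod 1163.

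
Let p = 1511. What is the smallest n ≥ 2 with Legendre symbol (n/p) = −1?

11

(2/1511) = +1, so 2 is a residue.
(3/1511) = +1, so 3 is a residue.
(4/1511) = +1, so 4 is a residue.
(5/1511) = +1, so 5 is a residue.
(6/1511) = +1, so 6 is a residue.
(7/1511) = +1, so 7 is a residue.
(8/1511) = +1, so 8 is a residue.
(9/1511) = +1, so 9 is a residue.
(10/1511) = +1, so 10 is a residue.
(11/1511) = −1, so 11 is the smallest positive non-residue mod 1511.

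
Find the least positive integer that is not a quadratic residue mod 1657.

5

(2/1657) = +1, so 2 is a residue.
(3/1657) = +1, so 3 is a residue.
(4/1657) = +1, so 4 is a residue.
(5/1657) = −1, so 5 is the smallest positive non-residue mod 1657.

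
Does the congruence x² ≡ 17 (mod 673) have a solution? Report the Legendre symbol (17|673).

Reciprocity: 17 ≡ 1 and 673 ≡ 1 (mod 4), so (17/673) = +(673/17).
Reduce top mod 17: now compute (10/17).
Pull out 2: since 17 ≡ 1 (mod 8), (2/17) = +1.
Reciprocity: 5 ≡ 1 and 17 ≡ 1 (mod 4), so (5/17) = +(17/5).
Reduce top mod 5: now compute (2/5).
Pull out 2: since 5 ≡ 5 (mod 8), (2/5) = -1.
Reached (1/5) = 1. Collecting the sign flips along the way, the symbol is -1.

-1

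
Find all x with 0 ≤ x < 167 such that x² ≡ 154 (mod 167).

Since 167 ≡ 3 (mod 4), a square root of 154 is 154^((167+1)/4) = 154^42 mod 167.
Repeated squaring: 154^2≡2, 154^4≡4, 154^8≡16, 154^16≡89, 154^32≡72 (mod 167).
154^42 = 154^(32+8+2) ≡ 133 (mod 167).
Check: 133² = 17689 ≡ 154 (mod 167). The two roots are 34 and 133.

34, 133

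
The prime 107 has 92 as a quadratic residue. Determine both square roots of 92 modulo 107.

Since 107 ≡ 3 (mod 4), a square root of 92 is 92^((107+1)/4) = 92^27 mod 107.
Repeated squaring: 92^2≡11, 92^4≡14, 92^8≡89, 92^16≡3 (mod 107).
92^27 = 92^(16+8+2+1) ≡ 29 (mod 107).
Check: 29² = 841 ≡ 92 (mod 107). The two roots are 29 and 78.

29, 78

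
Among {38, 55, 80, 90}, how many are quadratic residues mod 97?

(38/97) = -1 → non-residue.
(55/97) = -1 → non-residue.
(80/97) = -1 → non-residue.
(90/97) = -1 → non-residue.
Total quadratic residues among the 4: 0.

0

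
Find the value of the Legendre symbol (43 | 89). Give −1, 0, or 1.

-1

Reciprocity: 43 ≡ 3 and 89 ≡ 1 (mod 4), so (43/89) = +(89/43).
Reduce top mod 43: now compute (3/43).
Reciprocity: 3 ≡ 3 and 43 ≡ 3 (mod 4), so (3/43) = −(43/3).
Reduce top mod 3: now compute (1/3).
Reached (1/3) = 1. Collecting the sign flips along the way, the symbol is -1.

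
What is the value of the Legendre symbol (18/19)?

-1

Pull out 2: since 19 ≡ 3 (mod 8), (2/19) = -1.
Reciprocity: 9 ≡ 1 and 19 ≡ 3 (mod 4), so (9/19) = +(19/9).
Reduce top mod 9: now compute (1/9).
Reached (1/9) = 1. Collecting the sign flips along the way, the symbol is -1.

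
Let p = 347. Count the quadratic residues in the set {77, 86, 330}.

1

(77/347) = -1 → non-residue.
(86/347) = -1 → non-residue.
(330/347) = +1 → QR.
Total quadratic residues among the 3: 1.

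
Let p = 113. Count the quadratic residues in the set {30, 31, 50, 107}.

3

(30/113) = +1 → QR.
(31/113) = +1 → QR.
(50/113) = +1 → QR.
(107/113) = -1 → non-residue.
Total quadratic residues among the 4: 3.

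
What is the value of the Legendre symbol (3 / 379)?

Euler's criterion: (3/379) ≡ 3^189 (mod 379).
3^2 ≡ 9 (mod 379)
3^4 ≡ 81 (mod 379)
3^8 ≡ 118 (mod 379)
3^16 ≡ 280 (mod 379)
3^32 ≡ 326 (mod 379)
3^64 ≡ 156 (mod 379)
3^128 ≡ 80 (mod 379)
3^189 = 3^(128+32+16+8+4+1) ≡ 378 (mod 379).
Result is 378 ≡ −1, so (3/379) = −1.

-1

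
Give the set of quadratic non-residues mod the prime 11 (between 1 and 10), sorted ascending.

2 6 7 8 10

Square k = 1,…,5 (k and 11−k give the same square):
1²=1, 2²=4, 3²=9, 4²≡5, 5²≡3 (mod 11).
The residues are {1, 3, 4, 5, 9}; the non-residues are the remaining 5 nonzero classes.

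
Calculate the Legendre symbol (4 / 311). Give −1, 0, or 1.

Pull out 2^2: since 311 ≡ 7 (mod 8), (2/311) = +1, so (2/311)^2 = +1.
Reached (1/311) = 1. Collecting the sign flips along the way, the symbol is +1.

1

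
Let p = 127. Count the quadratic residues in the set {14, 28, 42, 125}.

1

(14/127) = -1 → non-residue.
(28/127) = -1 → non-residue.
(42/127) = +1 → QR.
(125/127) = -1 → non-residue.
Total quadratic residues among the 4: 1.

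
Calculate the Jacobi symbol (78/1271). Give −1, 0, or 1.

Pull out 2: since 1271 ≡ 7 (mod 8), (2/1271) = +1.
Reciprocity: 39 ≡ 3 and 1271 ≡ 3 (mod 4), so (39/1271) = −(1271/39).
Reduce top mod 39: now compute (23/39).
Reciprocity: 23 ≡ 3 and 39 ≡ 3 (mod 4), so (23/39) = −(39/23).
Reduce top mod 23: now compute (16/23).
Pull out 2^4: since 23 ≡ 7 (mod 8), (2/23) = +1, so (2/23)^4 = +1.
Reached (1/23) = 1. Collecting the sign flips along the way, the symbol is +1.

1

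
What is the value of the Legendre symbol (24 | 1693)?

-1

Pull out 2^3: since 1693 ≡ 5 (mod 8), (2/1693) = -1, so (2/1693)^3 = -1.
Reciprocity: 3 ≡ 3 and 1693 ≡ 1 (mod 4), so (3/1693) = +(1693/3).
Reduce top mod 3: now compute (1/3).
Reached (1/3) = 1. Collecting the sign flips along the way, the symbol is -1.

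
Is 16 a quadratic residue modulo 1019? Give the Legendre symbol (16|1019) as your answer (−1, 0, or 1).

Euler's criterion: (16/1019) ≡ 16^509 (mod 1019).
16^2 ≡ 256 (mod 1019)
16^4 ≡ 320 (mod 1019)
16^8 ≡ 500 (mod 1019)
16^16 ≡ 345 (mod 1019)
16^32 ≡ 821 (mod 1019)
16^64 ≡ 482 (mod 1019)
16^128 ≡ 1011 (mod 1019)
16^256 ≡ 64 (mod 1019)
16^509 = 16^(256+128+64+32+16+8+4+1) ≡ 1 (mod 1019).
Result is 1, so (16/1019) = 1.

1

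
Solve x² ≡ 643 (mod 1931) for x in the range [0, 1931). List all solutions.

759, 1172

Since 1931 ≡ 3 (mod 4), a square root of 643 is 643^((1931+1)/4) = 643^483 mod 1931.
Repeated squaring: 643^2≡215, 643^4≡1812, 643^8≡644, 643^16≡1502, 643^32≡596, 643^64≡1843, 643^128≡20, 643^256≡400 (mod 1931).
643^483 = 643^(256+128+64+32+2+1) ≡ 759 (mod 1931).
Check: 759² = 576081 ≡ 643 (mod 1931). The two roots are 759 and 1172.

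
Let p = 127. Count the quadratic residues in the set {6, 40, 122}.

(6/127) = -1 → non-residue.
(40/127) = -1 → non-residue.
(122/127) = +1 → QR.
Total quadratic residues among the 3: 1.

1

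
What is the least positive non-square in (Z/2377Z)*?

(2/2377) = +1, so 2 is a residue.
(3/2377) = +1, so 3 is a residue.
(4/2377) = +1, so 4 is a residue.
(5/2377) = −1, so 5 is the smallest positive non-residue mod 2377.

5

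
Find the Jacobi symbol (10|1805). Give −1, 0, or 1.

Pull out 2: since 1805 ≡ 5 (mod 8), (2/1805) = -1.
Reciprocity: 5 ≡ 1 and 1805 ≡ 1 (mod 4), so (5/1805) = +(1805/5).
Reduce top mod 5: now compute (0/5).
Top reduces to 0: gcd > 1, so the symbol is 0.

0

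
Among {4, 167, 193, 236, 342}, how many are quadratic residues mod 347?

4

(4/347) = +1 → QR.
(167/347) = +1 → QR.
(193/347) = -1 → non-residue.
(236/347) = +1 → QR.
(342/347) = +1 → QR.
Total quadratic residues among the 5: 4.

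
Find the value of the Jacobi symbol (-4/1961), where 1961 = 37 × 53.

First reduce: -4 ≡ 1957 (mod 1961).
Reciprocity: 1957 ≡ 1 and 1961 ≡ 1 (mod 4), so (1957/1961) = +(1961/1957).
Reduce top mod 1957: now compute (4/1957).
Pull out 2^2: since 1957 ≡ 5 (mod 8), (2/1957) = -1, so (2/1957)^2 = +1.
Reached (1/1957) = 1. Collecting the sign flips along the way, the symbol is +1.

1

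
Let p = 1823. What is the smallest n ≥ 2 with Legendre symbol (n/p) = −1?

5

(2/1823) = +1, so 2 is a residue.
(3/1823) = +1, so 3 is a residue.
(4/1823) = +1, so 4 is a residue.
(5/1823) = −1, so 5 is the smallest positive non-residue mod 1823.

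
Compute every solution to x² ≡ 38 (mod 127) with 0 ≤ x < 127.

Since 127 ≡ 3 (mod 4), a square root of 38 is 38^((127+1)/4) = 38^32 mod 127.
Repeated squaring: 38^2≡47, 38^4≡50, 38^8≡87, 38^16≡76, 38^32≡61 (mod 127).
38^32 = 38^(32) ≡ 61 (mod 127).
Check: 61² = 3721 ≡ 38 (mod 127). The two roots are 61 and 66.

61, 66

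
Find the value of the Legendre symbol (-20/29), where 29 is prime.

First reduce: -20 ≡ 9 (mod 29).
Reciprocity: 9 ≡ 1 and 29 ≡ 1 (mod 4), so (9/29) = +(29/9).
Reduce top mod 9: now compute (2/9).
Pull out 2: since 9 ≡ 1 (mod 8), (2/9) = +1.
Reached (1/9) = 1. Collecting the sign flips along the way, the symbol is +1.

1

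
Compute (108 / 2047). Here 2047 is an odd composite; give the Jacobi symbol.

Pull out 2^2: since 2047 ≡ 7 (mod 8), (2/2047) = +1, so (2/2047)^2 = +1.
Reciprocity: 27 ≡ 3 and 2047 ≡ 3 (mod 4), so (27/2047) = −(2047/27).
Reduce top mod 27: now compute (22/27).
Pull out 2: since 27 ≡ 3 (mod 8), (2/27) = -1.
Reciprocity: 11 ≡ 3 and 27 ≡ 3 (mod 4), so (11/27) = −(27/11).
Reduce top mod 11: now compute (5/11).
Reciprocity: 5 ≡ 1 and 11 ≡ 3 (mod 4), so (5/11) = +(11/5).
Reduce top mod 5: now compute (1/5).
Reached (1/5) = 1. Collecting the sign flips along the way, the symbol is -1.

-1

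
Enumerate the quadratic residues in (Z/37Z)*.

Square k = 1,…,18 (k and 37−k give the same square):
1²=1, 2²=4, 3²=9, 4²=16, 5²=25, 6²=36, 7²≡12, 8²≡27, 9²≡7, 10²≡26, 11²≡10, 12²≡33, 13²≡21, 14²≡11, 15²≡3, 16²≡34, 17²≡30, 18²≡28 (mod 37).
So the quadratic residues mod 37 are {1, 3, 4, 7, 9, 10, 11, 12, 16, 21, 25, 26, 27, 28, 30, 33, 34, 36}.

1 3 4 7 9 10 11 12 16 21 25 26 27 28 30 33 34 36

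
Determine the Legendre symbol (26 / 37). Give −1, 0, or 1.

Pull out 2: since 37 ≡ 5 (mod 8), (2/37) = -1.
Reciprocity: 13 ≡ 1 and 37 ≡ 1 (mod 4), so (13/37) = +(37/13).
Reduce top mod 13: now compute (11/13).
Reciprocity: 11 ≡ 3 and 13 ≡ 1 (mod 4), so (11/13) = +(13/11).
Reduce top mod 11: now compute (2/11).
Pull out 2: since 11 ≡ 3 (mod 8), (2/11) = -1.
Reached (1/11) = 1. Collecting the sign flips along the way, the symbol is +1.

1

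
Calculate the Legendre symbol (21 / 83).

1

Reciprocity: 21 ≡ 1 and 83 ≡ 3 (mod 4), so (21/83) = +(83/21).
Reduce top mod 21: now compute (20/21).
Pull out 2^2: since 21 ≡ 5 (mod 8), (2/21) = -1, so (2/21)^2 = +1.
Reciprocity: 5 ≡ 1 and 21 ≡ 1 (mod 4), so (5/21) = +(21/5).
Reduce top mod 5: now compute (1/5).
Reached (1/5) = 1. Collecting the sign flips along the way, the symbol is +1.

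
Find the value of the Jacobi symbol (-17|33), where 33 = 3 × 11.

1

First reduce: -17 ≡ 16 (mod 33).
Pull out 2^4: since 33 ≡ 1 (mod 8), (2/33) = +1, so (2/33)^4 = +1.
Reached (1/33) = 1. Collecting the sign flips along the way, the symbol is +1.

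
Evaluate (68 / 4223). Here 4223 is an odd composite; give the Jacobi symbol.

Pull out 2^2: since 4223 ≡ 7 (mod 8), (2/4223) = +1, so (2/4223)^2 = +1.
Reciprocity: 17 ≡ 1 and 4223 ≡ 3 (mod 4), so (17/4223) = +(4223/17).
Reduce top mod 17: now compute (7/17).
Reciprocity: 7 ≡ 3 and 17 ≡ 1 (mod 4), so (7/17) = +(17/7).
Reduce top mod 7: now compute (3/7).
Reciprocity: 3 ≡ 3 and 7 ≡ 3 (mod 4), so (3/7) = −(7/3).
Reduce top mod 3: now compute (1/3).
Reached (1/3) = 1. Collecting the sign flips along the way, the symbol is -1.

-1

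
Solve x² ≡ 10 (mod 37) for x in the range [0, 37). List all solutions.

37 ≡ 1 (mod 4), so we find a root by search.
Trying successive values, 11² = 121 ≡ 10 (mod 37). The other root is 37 − 11 = 26.

11, 26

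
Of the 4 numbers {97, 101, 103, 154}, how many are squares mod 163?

(97/163) = +1 → QR.
(101/163) = -1 → non-residue.
(103/163) = -1 → non-residue.
(154/163) = -1 → non-residue.
Total quadratic residues among the 4: 1.

1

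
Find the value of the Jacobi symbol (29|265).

1

Reciprocity: 29 ≡ 1 and 265 ≡ 1 (mod 4), so (29/265) = +(265/29).
Reduce top mod 29: now compute (4/29).
Pull out 2^2: since 29 ≡ 5 (mod 8), (2/29) = -1, so (2/29)^2 = +1.
Reached (1/29) = 1. Collecting the sign flips along the way, the symbol is +1.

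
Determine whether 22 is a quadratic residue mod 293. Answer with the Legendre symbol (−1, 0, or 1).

Euler's criterion: (22/293) ≡ 22^146 (mod 293).
22^2 ≡ 191 (mod 293)
22^4 ≡ 149 (mod 293)
22^8 ≡ 226 (mod 293)
22^16 ≡ 94 (mod 293)
22^32 ≡ 46 (mod 293)
22^64 ≡ 65 (mod 293)
22^128 ≡ 123 (mod 293)
22^146 = 22^(128+16+2) ≡ 1 (mod 293).
Result is 1, so (22/293) = 1.

1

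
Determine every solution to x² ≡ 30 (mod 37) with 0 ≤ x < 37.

37 ≡ 1 (mod 4), so we find a root by search.
Trying successive values, 17² = 289 ≡ 30 (mod 37). The other root is 37 − 17 = 20.

17, 20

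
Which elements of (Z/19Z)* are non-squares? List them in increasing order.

Square k = 1,…,9 (k and 19−k give the same square):
1²=1, 2²=4, 3²=9, 4²=16, 5²≡6, 6²≡17, 7²≡11, 8²≡7, 9²≡5 (mod 19).
The residues are {1, 4, 5, 6, 7, 9, 11, 16, 17}; the non-residues are the remaining 9 nonzero classes.

2 3 8 10 12 13 14 15 18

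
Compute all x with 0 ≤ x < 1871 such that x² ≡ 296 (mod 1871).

Since 1871 ≡ 3 (mod 4), a square root of 296 is 296^((1871+1)/4) = 296^468 mod 1871.
Repeated squaring: 296^2≡1550, 296^4≡136, 296^8≡1657, 296^16≡892, 296^32≡489, 296^64≡1504, 296^128≡1848, 296^256≡529 (mod 1871).
296^468 = 296^(256+128+64+16+4) ≡ 1147 (mod 1871).
Check: 1147² = 1315609 ≡ 296 (mod 1871). The two roots are 724 and 1147.

724, 1147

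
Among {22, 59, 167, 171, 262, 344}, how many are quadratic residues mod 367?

(22/367) = -1 → non-residue.
(59/367) = +1 → QR.
(167/367) = -1 → non-residue.
(171/367) = -1 → non-residue.
(262/367) = -1 → non-residue.
(344/367) = -1 → non-residue.
Total quadratic residues among the 6: 1.

1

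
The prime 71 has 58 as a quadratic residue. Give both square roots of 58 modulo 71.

Since 71 ≡ 3 (mod 4), a square root of 58 is 58^((71+1)/4) = 58^18 mod 71.
Repeated squaring: 58^2≡27, 58^4≡19, 58^8≡6, 58^16≡36 (mod 71).
58^18 = 58^(16+2) ≡ 49 (mod 71).
Check: 49² = 2401 ≡ 58 (mod 71). The two roots are 22 and 49.

22, 49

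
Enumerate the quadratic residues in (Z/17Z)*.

1, 2, 4, 8, 9, 13, 15, 16

Square k = 1,…,8 (k and 17−k give the same square):
1²=1, 2²=4, 3²=9, 4²=16, 5²≡8, 6²≡2, 7²≡15, 8²≡13 (mod 17).
So the quadratic residues mod 17 are {1, 2, 4, 8, 9, 13, 15, 16}.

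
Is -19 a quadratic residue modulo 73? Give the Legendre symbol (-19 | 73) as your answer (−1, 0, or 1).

First reduce: -19 ≡ 54 (mod 73).
Pull out 2: since 73 ≡ 1 (mod 8), (2/73) = +1.
Reciprocity: 27 ≡ 3 and 73 ≡ 1 (mod 4), so (27/73) = +(73/27).
Reduce top mod 27: now compute (19/27).
Reciprocity: 19 ≡ 3 and 27 ≡ 3 (mod 4), so (19/27) = −(27/19).
Reduce top mod 19: now compute (8/19).
Pull out 2^3: since 19 ≡ 3 (mod 8), (2/19) = -1, so (2/19)^3 = -1.
Reached (1/19) = 1. Collecting the sign flips along the way, the symbol is +1.

1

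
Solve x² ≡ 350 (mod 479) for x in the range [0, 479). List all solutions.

Since 479 ≡ 3 (mod 4), a square root of 350 is 350^((479+1)/4) = 350^120 mod 479.
Repeated squaring: 350^2≡355, 350^4≡48, 350^8≡388, 350^16≡138, 350^32≡363, 350^64≡44 (mod 479).
350^120 = 350^(64+32+16+8) ≡ 84 (mod 479).
Check: 84² = 7056 ≡ 350 (mod 479). The two roots are 84 and 395.

84, 395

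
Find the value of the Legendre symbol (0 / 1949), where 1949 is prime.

0

Top reduces to 0: gcd > 1, so the symbol is 0.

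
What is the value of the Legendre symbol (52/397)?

Euler's criterion: (52/397) ≡ 52^198 (mod 397).
52^2 ≡ 322 (mod 397)
52^4 ≡ 67 (mod 397)
52^8 ≡ 122 (mod 397)
52^16 ≡ 195 (mod 397)
52^32 ≡ 310 (mod 397)
52^64 ≡ 26 (mod 397)
52^128 ≡ 279 (mod 397)
52^198 = 52^(128+64+4+2) ≡ 396 (mod 397).
Result is 396 ≡ −1, so (52/397) = −1.

-1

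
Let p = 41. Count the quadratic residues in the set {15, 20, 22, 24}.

1

(15/41) = -1 → non-residue.
(20/41) = +1 → QR.
(22/41) = -1 → non-residue.
(24/41) = -1 → non-residue.
Total quadratic residues among the 4: 1.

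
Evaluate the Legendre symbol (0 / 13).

0

Top reduces to 0: gcd > 1, so the symbol is 0.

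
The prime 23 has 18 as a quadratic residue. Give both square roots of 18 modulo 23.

Since 23 ≡ 3 (mod 4), a square root of 18 is 18^((23+1)/4) = 18^6 mod 23.
Repeated squaring: 18^2≡2, 18^4≡4 (mod 23).
18^6 = 18^(4+2) ≡ 8 (mod 23).
Check: 8² = 64 ≡ 18 (mod 23). The two roots are 8 and 15.

8, 15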